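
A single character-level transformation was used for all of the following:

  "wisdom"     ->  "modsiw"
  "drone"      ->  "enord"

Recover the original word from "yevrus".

The word is simply reversed.
Reversing it on yevrus: then reverse → survey.

survey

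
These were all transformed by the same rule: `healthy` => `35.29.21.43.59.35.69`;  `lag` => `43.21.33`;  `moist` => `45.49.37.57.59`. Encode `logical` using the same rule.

h(#8)→35 and e(#5)→29: differences scale by 2, so n = 2·pos + 19. Each letter becomes 2×(its alphabet position, a=1..z=26) + 19.
For logical: l=12→43, o=15→49, g=7→33, i=9→37, c=3→25, a=1→21, l=12→43.

43.49.33.37.25.21.43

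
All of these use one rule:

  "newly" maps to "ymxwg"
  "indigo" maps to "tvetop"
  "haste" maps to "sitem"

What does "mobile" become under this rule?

The shifts repeat in a cycle of length 3: positions 0,1,… shift by +11, +8, +1, then the pattern repeats.
On mobile: m+11=x, o+8=w, b+1=c, i+11=t, l+8=t, e+1=f.

xwcttf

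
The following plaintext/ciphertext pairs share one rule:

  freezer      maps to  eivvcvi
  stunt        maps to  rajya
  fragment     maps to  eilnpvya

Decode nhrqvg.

f(5)→e(4) and r(17)→i(8) fit y≡9x+11 (mod 26); the inverse of 9 mod 26 is 3. Treating letters as 0–25, the rule is x ↦ 9x + 11 (mod 26).
Decoding nhrqvg: n(13)→3·(13−11)≡6=g; h(7)→3·(7−11)≡14=o; r(17)→3·(17−11)≡18=s; q(16)→3·(16−11)≡15=p; v(21)→3·(21−11)≡4=e; g(6)→3·(6−11)≡11=l (all mod 26).

gospel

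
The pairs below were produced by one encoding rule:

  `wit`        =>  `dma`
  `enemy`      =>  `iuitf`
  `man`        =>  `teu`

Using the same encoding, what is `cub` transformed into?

jyi

The rule splits by letter class: vowels +4, consonants +7.
For cub: c(cons)+7=j, u(vowel)+4=y, b(cons)+7=i.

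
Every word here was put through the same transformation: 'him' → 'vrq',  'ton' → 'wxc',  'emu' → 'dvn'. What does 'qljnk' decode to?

beach

Read the word backwards and shift each letter +9.
Decoding qljnk: shift back: q−9=h, l−9=c, j−9=a, n−9=e, k−9=b → hcaeb; then reverse → beach.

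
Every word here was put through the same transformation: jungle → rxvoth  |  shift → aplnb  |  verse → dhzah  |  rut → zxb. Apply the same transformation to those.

bprah

The shift depends on letter class: consonant j→r is +8, but vowel u→x is +3. Two shifts are in play — +3 for a/e/i/o/u, +8 for every other letter.
For those: t(cons)+8=b, h(cons)+8=p, o(vowel)+3=r, s(cons)+8=a, e(vowel)+3=h.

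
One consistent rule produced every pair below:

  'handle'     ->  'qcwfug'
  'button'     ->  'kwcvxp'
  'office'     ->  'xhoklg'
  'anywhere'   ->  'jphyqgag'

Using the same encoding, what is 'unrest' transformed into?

It's a Vigenère-style cipher with numeric key [9,2]: position i shifts by key[i mod 2].
On unrest: u+9=d, n+2=p, r+9=a, e+2=g, s+9=b, t+2=v.

dpagbv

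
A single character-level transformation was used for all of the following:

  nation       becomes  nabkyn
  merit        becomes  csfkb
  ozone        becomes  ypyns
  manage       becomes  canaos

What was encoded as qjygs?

n(13)→n(13) and a(0)→a(0) fit y≡11x+0 (mod 26); the inverse of 11 mod 26 is 19. Each letter's alphabet position (a=0..z=25) is mapped through 11·x+0 mod 26 — an affine cipher.
Undoing it on qjygs: q(16)→19·(16−0)≡18=s; j(9)→19·(9−0)≡15=p; y(24)→19·(24−0)≡14=o; g(6)→19·(6−0)≡10=k; s(18)→19·(18−0)≡4=e (all mod 26).

spoke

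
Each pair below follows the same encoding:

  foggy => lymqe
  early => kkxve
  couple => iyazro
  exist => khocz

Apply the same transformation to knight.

qxoqnd

Shifts by position in foggy: pos 0: f→l (+6), pos 1: o→y (+10), pos 2: g→m (+6), pos 3: g→q (+10) — repeating every 2. It's a Vigenère-style cipher with numeric key [6,10]: position i shifts by key[i mod 2].
On knight: k+6=q, n+10=x, i+6=o, g+10=q, h+6=n, t+10=d.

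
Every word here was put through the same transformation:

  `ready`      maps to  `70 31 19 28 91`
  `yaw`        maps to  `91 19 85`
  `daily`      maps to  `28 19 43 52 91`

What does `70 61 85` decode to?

r(#18)→70 and e(#5)→31: differences scale by 3, so n = 3·pos + 16. With a=1..z=26, the number is 3·pos + 16.
Reversing it on 70 61 85: 70→(70−16)÷3=18=r, 61→(61−16)÷3=15=o, 85→(85−16)÷3=23=w.

row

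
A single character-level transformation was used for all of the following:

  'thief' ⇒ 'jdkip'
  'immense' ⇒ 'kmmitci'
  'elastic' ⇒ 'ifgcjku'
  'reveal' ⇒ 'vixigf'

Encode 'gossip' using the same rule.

t(19)→j(9) and h(7)→d(3) fit y≡7x+6 (mod 26); the inverse of 7 mod 26 is 15. Each letter's alphabet position (a=0..z=25) is mapped through 7·x+6 mod 26 — an affine cipher.
For gossip: g(6)→7·6+6≡22=w; o(14)→7·14+6≡0=a; s(18)→7·18+6≡2=c; s(18)→7·18+6≡2=c; i(8)→7·8+6≡10=k; p(15)→7·15+6≡7=h (all mod 26).

wacckh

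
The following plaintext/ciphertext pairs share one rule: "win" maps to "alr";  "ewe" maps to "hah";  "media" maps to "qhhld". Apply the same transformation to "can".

Two shifts are in play — +3 for a/e/i/o/u, +4 for every other letter.
Applying it to can: c(cons)+4=g, a(vowel)+3=d, n(cons)+4=r.

gdr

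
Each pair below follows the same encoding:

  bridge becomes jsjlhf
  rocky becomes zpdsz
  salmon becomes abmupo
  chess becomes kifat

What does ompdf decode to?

glove

The shifts repeat in a cycle of length 3: positions 0,1,… shift by +8, +1, +1, then the pattern repeats.
Undoing it on ompdf: o−8=g, m−1=l, p−1=o, d−8=v, f−1=e.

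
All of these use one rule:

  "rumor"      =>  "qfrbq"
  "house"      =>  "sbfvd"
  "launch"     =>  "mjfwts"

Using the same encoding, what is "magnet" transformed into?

r(17)→q(16) and u(20)→f(5) fit y≡5x+9 (mod 26); the inverse of 5 mod 26 is 21. Each letter's alphabet position (a=0..z=25) is mapped through 5·x+9 mod 26 — an affine cipher.
For magnet: m(12)→5·12+9≡17=r; a(0)→5·0+9≡9=j; g(6)→5·6+9≡13=n; n(13)→5·13+9≡22=w; e(4)→5·4+9≡3=d; t(19)→5·19+9≡0=a (all mod 26).

rjnwda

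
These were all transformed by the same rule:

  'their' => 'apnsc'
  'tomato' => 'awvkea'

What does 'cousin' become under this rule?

jwdctz

In their: t→a is +7, h→p is +8, e→n is +9, i→s is +10 — the shift increases by 1 each position. Letter i (0-indexed) is shifted by i+7, so successive shifts are 7, 8, 9, ….
On cousin: c+7=j, o+8=w, u+9=d, s+10=c, i+11=t, n+12=z.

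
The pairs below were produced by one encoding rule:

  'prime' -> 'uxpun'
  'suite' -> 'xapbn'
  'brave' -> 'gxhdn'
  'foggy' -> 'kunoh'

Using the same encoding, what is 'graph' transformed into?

Letter i (0-indexed) is shifted by i+5, so successive shifts are 5, 6, 7, ….
For graph: g+5=l, r+6=x, a+7=h, p+8=x, h+9=q.

lxhxq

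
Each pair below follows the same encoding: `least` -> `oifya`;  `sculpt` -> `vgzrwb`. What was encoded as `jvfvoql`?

graphic

Each letter shifts forward by (position + 3), i.e. 3, 4, 5, … — the shift grows by one for each successive letter.
Reversing it on jvfvoql: j−3=g, v−4=r, f−5=a, v−6=p, o−7=h, q−8=i, l−9=c.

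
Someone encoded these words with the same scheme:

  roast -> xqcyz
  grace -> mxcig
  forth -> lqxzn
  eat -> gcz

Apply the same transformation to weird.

cgkxj

The rule splits by letter class: vowels +2, consonants +6.
On weird: w(cons)+6=c, e(vowel)+2=g, i(vowel)+2=k, r(cons)+6=x, d(cons)+6=j.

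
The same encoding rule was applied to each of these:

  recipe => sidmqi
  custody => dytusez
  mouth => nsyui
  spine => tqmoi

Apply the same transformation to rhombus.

The shift depends on letter class: consonant r→s is +1, but vowel e→i is +4. The rule splits by letter class: vowels +4, consonants +1.
For rhombus: r(cons)+1=s, h(cons)+1=i, o(vowel)+4=s, m(cons)+1=n, b(cons)+1=c, u(vowel)+4=y, s(cons)+1=t.

sisncyt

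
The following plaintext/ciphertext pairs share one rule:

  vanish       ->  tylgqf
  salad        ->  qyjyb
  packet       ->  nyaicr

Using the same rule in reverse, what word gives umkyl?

woman

Compare letters: v→t is +24, a→y is +24, n→l is +24 — a constant shift. Every letter moves 24 places later in the alphabet, wrapping around z→a.
Decoding umkyl: u−24=w, m−24=o, k−24=m, y−24=a, l−24=n.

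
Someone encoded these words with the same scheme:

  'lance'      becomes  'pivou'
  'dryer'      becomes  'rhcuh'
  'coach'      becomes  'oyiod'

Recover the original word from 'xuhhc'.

This is an affine cipher: with a=0,…,z=25, each position x becomes (3x+8) mod 26.
Reversing it on xuhhc: x(23)→9·(23−8)≡5=f; u(20)→9·(20−8)≡4=e; h(7)→9·(7−8)≡17=r; h(7)→9·(7−8)≡17=r; c(2)→9·(2−8)≡24=y (all mod 26).

ferry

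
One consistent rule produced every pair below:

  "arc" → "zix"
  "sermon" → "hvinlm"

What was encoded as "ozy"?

Each pair mirrors across the alphabet (a↔z, r↔i, c↔x): positions sum to 25. Letters are reflected about the middle of the alphabet (position → 25−position): Atbash.
Undoing it on ozy: o↔l, z↔a, y↔b.

lab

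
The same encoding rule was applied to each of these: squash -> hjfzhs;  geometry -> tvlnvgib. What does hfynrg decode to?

submit

Each pair mirrors across the alphabet (s↔h, q↔j, u↔f): positions sum to 25. Each letter is replaced by its mirror in the alphabet: a↔z, b↔y, c↔x, and so on (the Atbash cipher).
Decoding hfynrg: h↔s, f↔u, y↔b, n↔m, r↔i, g↔t.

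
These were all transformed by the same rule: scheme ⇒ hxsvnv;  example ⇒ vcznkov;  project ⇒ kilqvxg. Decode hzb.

say

Letters are reflected about the middle of the alphabet (position → 25−position): Atbash.
Decoding hzb: h↔s, z↔a, b↔y.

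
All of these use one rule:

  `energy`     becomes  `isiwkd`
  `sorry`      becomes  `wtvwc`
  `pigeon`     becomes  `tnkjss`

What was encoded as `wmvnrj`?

shrine

Shifts by position in energy: pos 0: e→i (+4), pos 1: n→s (+5), pos 2: e→i (+4), pos 3: r→w (+5) — repeating every 2. It's a Vigenère-style cipher with numeric key [4,5]: position i shifts by key[i mod 2].
Reversing it on wmvnrj: w−4=s, m−5=h, v−4=r, n−5=i, r−4=n, j−5=e.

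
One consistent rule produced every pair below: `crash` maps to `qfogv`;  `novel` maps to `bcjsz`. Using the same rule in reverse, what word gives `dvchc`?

Every letter moves 14 places later in the alphabet, wrapping around z→a.
Undoing it on dvchc: d−14=p, v−14=h, c−14=o, h−14=t, c−14=o.

photo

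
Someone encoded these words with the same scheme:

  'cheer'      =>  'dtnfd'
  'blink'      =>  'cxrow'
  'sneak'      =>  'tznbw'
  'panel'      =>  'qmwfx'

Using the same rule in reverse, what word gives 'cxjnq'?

Shifts by position in cheer: pos 0: c→d (+1), pos 1: h→t (+12), pos 2: e→n (+9), pos 3: e→f (+1), pos 4: r→d (+12) — repeating every 3. A repeating key of period 3 is used — shifts +1, +12, +9 over and over.
Undoing it on cxjnq: c−1=b, x−12=l, j−9=a, n−1=m, q−12=e.

blame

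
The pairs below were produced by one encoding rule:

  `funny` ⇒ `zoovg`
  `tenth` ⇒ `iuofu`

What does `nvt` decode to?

The output letters match the input read backwards, each shifted +1: funny reversed is ynnuf. The word is reversed, then every letter is shifted forward by 1.
Decoding nvt: shift back: n−1=m, v−1=u, t−1=s → mus; then reverse → sum.

sum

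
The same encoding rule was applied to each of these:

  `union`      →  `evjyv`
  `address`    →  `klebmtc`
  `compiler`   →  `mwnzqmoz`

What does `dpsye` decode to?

Shifts by position in union: pos 0: u→e (+10), pos 1: n→v (+8), pos 2: i→j (+1), pos 3: o→y (+10), pos 4: n→v (+8) — repeating every 3. It's a Vigenère-style cipher with numeric key [10,8,1]: position i shifts by key[i mod 3].
Decoding dpsye: d−10=t, p−8=h, s−1=r, y−10=o, e−8=w.

throw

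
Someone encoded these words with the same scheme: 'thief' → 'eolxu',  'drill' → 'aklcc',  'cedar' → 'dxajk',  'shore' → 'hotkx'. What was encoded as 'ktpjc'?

royal

t(19)→e(4) and h(7)→o(14) fit y≡23x+9 (mod 26); the inverse of 23 mod 26 is 17. Each letter's alphabet position (a=0..z=25) is mapped through 23·x+9 mod 26 — an affine cipher.
Undoing it on ktpjc: k(10)→17·(10−9)≡17=r; t(19)→17·(19−9)≡14=o; p(15)→17·(15−9)≡24=y; j(9)→17·(9−9)≡0=a; c(2)→17·(2−9)≡11=l (all mod 26).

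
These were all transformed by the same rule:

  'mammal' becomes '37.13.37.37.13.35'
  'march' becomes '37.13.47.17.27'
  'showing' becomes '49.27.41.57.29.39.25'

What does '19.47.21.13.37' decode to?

dream

The formula is n = 2×(alphabet index, a=1) + 11.
Decoding 19.47.21.13.37: 19→(19−11)÷2=4=d, 47→(47−11)÷2=18=r, 21→(21−11)÷2=5=e, 13→(13−11)÷2=1=a, 37→(37−11)÷2=13=m.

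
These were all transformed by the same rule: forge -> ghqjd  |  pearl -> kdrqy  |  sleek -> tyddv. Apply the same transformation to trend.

wqdea

f(5)→g(6) and o(14)→h(7) fit y≡3x+17 (mod 26); the inverse of 3 mod 26 is 9. Treating letters as 0–25, the rule is x ↦ 3x + 17 (mod 26).
Applying it to trend: t(19)→3·19+17≡22=w; r(17)→3·17+17≡16=q; e(4)→3·4+17≡3=d; n(13)→3·13+17≡4=e; d(3)→3·3+17≡0=a (all mod 26).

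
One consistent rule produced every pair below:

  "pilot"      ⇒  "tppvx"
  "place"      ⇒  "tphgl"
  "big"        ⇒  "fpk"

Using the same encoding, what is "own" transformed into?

The shift depends on letter class: consonant p→t is +4, but vowel i→p is +7. Two shifts are in play — +7 for a/e/i/o/u, +4 for every other letter.
Applying it to own: o(vowel)+7=v, w(cons)+4=a, n(cons)+4=r.

var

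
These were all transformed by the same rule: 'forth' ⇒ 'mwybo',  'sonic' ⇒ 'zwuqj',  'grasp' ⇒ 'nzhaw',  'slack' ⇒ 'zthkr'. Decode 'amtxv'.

tempo

Shifts by position in forth: pos 0: f→m (+7), pos 1: o→w (+8), pos 2: r→y (+7), pos 3: t→b (+8) — repeating every 2. A repeating key of period 2 is used — shifts +7, +8 over and over.
Decoding amtxv: a−7=t, m−8=e, t−7=m, x−8=p, v−7=o.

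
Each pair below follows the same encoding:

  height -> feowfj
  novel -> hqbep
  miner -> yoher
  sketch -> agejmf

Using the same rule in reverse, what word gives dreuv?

This is an affine cipher: with a=0,…,z=25, each position x becomes (9x+20) mod 26.
Undoing it on dreuv: d(3)→3·(3−20)≡1=b; r(17)→3·(17−20)≡17=r; e(4)→3·(4−20)≡4=e; u(20)→3·(20−20)≡0=a; v(21)→3·(21−20)≡3=d (all mod 26).

bread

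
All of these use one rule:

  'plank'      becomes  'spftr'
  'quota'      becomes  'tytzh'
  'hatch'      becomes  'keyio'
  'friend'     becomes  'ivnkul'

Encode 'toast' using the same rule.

wsfya

In plank: p→s is +3, l→p is +4, a→f is +5, n→t is +6 — the shift increases by 1 each position. Letter i (0-indexed) is shifted by i+3, so successive shifts are 3, 4, 5, ….
On toast: t+3=w, o+4=s, a+5=f, s+6=y, t+7=a.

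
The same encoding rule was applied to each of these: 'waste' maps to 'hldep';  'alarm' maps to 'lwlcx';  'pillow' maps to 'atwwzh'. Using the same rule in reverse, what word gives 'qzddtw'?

fossil

Each letter is shifted forward by 11 in the alphabet (a Caesar shift of +11).
Undoing it on qzddtw: q−11=f, z−11=o, d−11=s, d−11=s, t−11=i, w−11=l.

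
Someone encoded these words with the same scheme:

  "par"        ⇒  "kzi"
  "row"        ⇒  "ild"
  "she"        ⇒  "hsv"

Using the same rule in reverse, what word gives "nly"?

Each pair mirrors across the alphabet (p↔k, a↔z, r↔i): positions sum to 25. Letters are reflected about the middle of the alphabet (position → 25−position): Atbash.
Reversing it on nly: n↔m, l↔o, y↔b.

mob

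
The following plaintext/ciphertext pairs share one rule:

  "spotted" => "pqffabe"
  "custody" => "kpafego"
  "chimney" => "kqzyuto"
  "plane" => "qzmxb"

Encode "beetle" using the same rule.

qxfqqn

The output letters match the input read backwards, each shifted +12: spotted reversed is dettops. Two steps: reverse the string, then apply a Caesar shift of +12.
Applying it to beetle: reverse → elteeb; then shift: e+12=q, l+12=x, t+12=f, e+12=q, e+12=q, b+12=n.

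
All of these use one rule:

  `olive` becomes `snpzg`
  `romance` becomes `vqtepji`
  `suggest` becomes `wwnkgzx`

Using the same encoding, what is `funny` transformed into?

Shifts by position in olive: pos 0: o→s (+4), pos 1: l→n (+2), pos 2: i→p (+7), pos 3: v→z (+4), pos 4: e→g (+2) — repeating every 3. A repeating key of period 3 is used — shifts +4, +2, +7 over and over.
On funny: f+4=j, u+2=w, n+7=u, n+4=r, y+2=a.

jwura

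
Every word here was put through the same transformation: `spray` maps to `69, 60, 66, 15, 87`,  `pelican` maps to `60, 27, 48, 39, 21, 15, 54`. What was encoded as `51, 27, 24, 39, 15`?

s(#19)→69 and p(#16)→60: differences scale by 3, so n = 3·pos + 12. The formula is n = 3×(alphabet index, a=1) + 12.
Decoding 51, 27, 24, 39, 15: 51→(51−12)÷3=13=m, 27→(27−12)÷3=5=e, 24→(24−12)÷3=4=d, 39→(39−12)÷3=9=i, 15→(15−12)÷3=1=a.

media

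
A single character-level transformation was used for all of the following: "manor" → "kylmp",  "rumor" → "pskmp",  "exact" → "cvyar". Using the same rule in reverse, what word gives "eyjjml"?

gallon

Compare letters: m→k is +24, a→y is +24, n→l is +24 — a constant shift. Every letter moves 24 places later in the alphabet, wrapping around z→a.
Decoding eyjjml: e−24=g, y−24=a, j−24=l, j−24=l, m−24=o, l−24=n.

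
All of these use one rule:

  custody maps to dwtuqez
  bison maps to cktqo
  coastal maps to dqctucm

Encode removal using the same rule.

sgnqwcm

The shift depends on letter class: consonant c→d is +1, but vowel u→w is +2. The rule splits by letter class: vowels +2, consonants +1.
Applying it to removal: r(cons)+1=s, e(vowel)+2=g, m(cons)+1=n, o(vowel)+2=q, v(cons)+1=w, a(vowel)+2=c, l(cons)+1=m.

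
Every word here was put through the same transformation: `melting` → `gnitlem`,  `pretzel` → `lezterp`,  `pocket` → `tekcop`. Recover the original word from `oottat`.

It's just the letters in reverse order.
Undoing it on oottat: then reverse → tattoo.

tattoo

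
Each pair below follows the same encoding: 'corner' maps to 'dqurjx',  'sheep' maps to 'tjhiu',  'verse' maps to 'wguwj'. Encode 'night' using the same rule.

okjly

In corner: c→d is +1, o→q is +2, r→u is +3, n→r is +4 — the shift increases by 1 each position. The shift increases by 1 at each position, starting from +1: 1, 2, 3, ….
For night: n+1=o, i+2=k, g+3=j, h+4=l, t+5=y.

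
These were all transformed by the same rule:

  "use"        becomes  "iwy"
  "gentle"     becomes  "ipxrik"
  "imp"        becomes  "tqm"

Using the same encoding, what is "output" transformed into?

xytxys

The output letters match the input read backwards, each shifted +4: use reversed is esu. Read the word backwards and shift each letter +4.
Applying it to output: reverse → tuptuo; then shift: t+4=x, u+4=y, p+4=t, t+4=x, u+4=y, o+4=s.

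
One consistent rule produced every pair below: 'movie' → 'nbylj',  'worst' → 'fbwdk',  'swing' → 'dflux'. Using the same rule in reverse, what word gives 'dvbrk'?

Treating letters as 0–25, the rule is x ↦ 7x + 7 (mod 26).
Reversing it on dvbrk: d(3)→15·(3−7)≡18=s; v(21)→15·(21−7)≡2=c; b(1)→15·(1−7)≡14=o; r(17)→15·(17−7)≡20=u; k(10)→15·(10−7)≡19=t (all mod 26).

scout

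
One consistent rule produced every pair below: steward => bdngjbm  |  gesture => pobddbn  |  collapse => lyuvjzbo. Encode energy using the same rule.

nxnbpi

Shifts by position in steward: pos 0: s→b (+9), pos 1: t→d (+10), pos 2: e→n (+9), pos 3: w→g (+10) — repeating every 2. The shifts repeat in a cycle of length 2: positions 0,1,… shift by +9, +10, then the pattern repeats.
Applying it to energy: e+9=n, n+10=x, e+9=n, r+10=b, g+9=p, y+10=i.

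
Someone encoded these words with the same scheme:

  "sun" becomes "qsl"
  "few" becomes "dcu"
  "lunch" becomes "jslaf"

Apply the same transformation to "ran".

It's a constant shift of +24 (ROT24).
Applying it to ran: r+24=p, a+24=y, n+24=l.

pyl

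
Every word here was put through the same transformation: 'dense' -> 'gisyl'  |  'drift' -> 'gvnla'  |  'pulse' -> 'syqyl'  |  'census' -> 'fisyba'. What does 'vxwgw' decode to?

In dense: d→g is +3, e→i is +4, n→s is +5, s→y is +6 — the shift increases by 1 each position. Letter i (0-indexed) is shifted by i+3, so successive shifts are 3, 4, 5, ….
Decoding vxwgw: v−3=s, x−4=t, w−5=r, g−6=a, w−7=p.

strap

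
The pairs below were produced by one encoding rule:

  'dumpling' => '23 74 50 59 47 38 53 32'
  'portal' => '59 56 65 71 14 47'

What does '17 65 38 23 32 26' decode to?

d(#4)→23 and u(#21)→74: differences scale by 3, so n = 3·pos + 11. The formula is n = 3×(alphabet index, a=1) + 11.
Decoding 17 65 38 23 32 26: 17→(17−11)÷3=2=b, 65→(65−11)÷3=18=r, 38→(38−11)÷3=9=i, 23→(23−11)÷3=4=d, 32→(32−11)÷3=7=g, 26→(26−11)÷3=5=e.

bridge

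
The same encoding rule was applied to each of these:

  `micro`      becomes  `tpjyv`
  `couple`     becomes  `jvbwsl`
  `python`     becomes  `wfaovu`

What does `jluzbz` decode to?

It's a constant shift of +7 (ROT7).
Reversing it on jluzbz: j−7=c, l−7=e, u−7=n, z−7=s, b−7=u, z−7=s.

census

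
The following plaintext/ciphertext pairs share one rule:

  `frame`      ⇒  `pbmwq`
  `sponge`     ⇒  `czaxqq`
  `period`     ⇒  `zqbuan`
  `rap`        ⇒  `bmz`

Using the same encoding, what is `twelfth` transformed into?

Two shifts are in play — +12 for a/e/i/o/u, +10 for every other letter.
On twelfth: t(cons)+10=d, w(cons)+10=g, e(vowel)+12=q, l(cons)+10=v, f(cons)+10=p, t(cons)+10=d, h(cons)+10=r.

dgqvpdr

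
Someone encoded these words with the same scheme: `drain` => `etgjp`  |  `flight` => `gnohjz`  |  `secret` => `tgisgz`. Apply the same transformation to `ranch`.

sctdj

Shifts by position in drain: pos 0: d→e (+1), pos 1: r→t (+2), pos 2: a→g (+6), pos 3: i→j (+1), pos 4: n→p (+2) — repeating every 3. The shifts repeat in a cycle of length 3: positions 0,1,… shift by +1, +2, +6, then the pattern repeats.
On ranch: r+1=s, a+2=c, n+6=t, c+1=d, h+2=j.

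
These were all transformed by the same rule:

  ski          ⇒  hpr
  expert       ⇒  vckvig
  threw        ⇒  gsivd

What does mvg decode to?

net

Each letter is replaced by its mirror in the alphabet: a↔z, b↔y, c↔x, and so on (the Atbash cipher).
Decoding mvg: m↔n, v↔e, g↔t.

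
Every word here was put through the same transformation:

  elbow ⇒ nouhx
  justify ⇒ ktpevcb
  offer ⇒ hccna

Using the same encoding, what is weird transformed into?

e(4)→n(13) and l(11)→o(14) fit y≡15x+5 (mod 26); the inverse of 15 mod 26 is 7. This is an affine cipher: with a=0,…,z=25, each position x becomes (15x+5) mod 26.
For weird: w(22)→15·22+5≡23=x; e(4)→15·4+5≡13=n; i(8)→15·8+5≡21=v; r(17)→15·17+5≡0=a; d(3)→15·3+5≡24=y (all mod 26).

xnvay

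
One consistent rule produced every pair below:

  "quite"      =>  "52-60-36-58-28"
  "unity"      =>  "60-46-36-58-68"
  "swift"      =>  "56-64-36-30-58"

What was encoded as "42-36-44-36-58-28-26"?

The formula is n = 2×(alphabet index, a=1) + 18.
Reversing it on 42-36-44-36-58-28-26: 42→(42−18)÷2=12=l, 36→(36−18)÷2=9=i, 44→(44−18)÷2=13=m, 36→(36−18)÷2=9=i, 58→(58−18)÷2=20=t, 28→(28−18)÷2=5=e, 26→(26−18)÷2=4=d.

limited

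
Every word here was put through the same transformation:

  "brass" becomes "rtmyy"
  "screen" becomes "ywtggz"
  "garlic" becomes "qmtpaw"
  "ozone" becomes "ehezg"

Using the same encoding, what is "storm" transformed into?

ydetu

b(1)→r(17) and r(17)→t(19) fit y≡5x+12 (mod 26); the inverse of 5 mod 26 is 21. Treating letters as 0–25, the rule is x ↦ 5x + 12 (mod 26).
For storm: s(18)→5·18+12≡24=y; t(19)→5·19+12≡3=d; o(14)→5·14+12≡4=e; r(17)→5·17+12≡19=t; m(12)→5·12+12≡20=u (all mod 26).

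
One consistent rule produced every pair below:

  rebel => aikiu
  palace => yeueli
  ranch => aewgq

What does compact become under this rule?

Shifts by position in rebel: pos 0: r→a (+9), pos 1: e→i (+4), pos 2: b→k (+9), pos 3: e→i (+4) — repeating every 2. It's a Vigenère-style cipher with numeric key [9,4]: position i shifts by key[i mod 2].
On compact: c+9=l, o+4=s, m+9=v, p+4=t, a+9=j, c+4=g, t+9=c.

lsvtjgc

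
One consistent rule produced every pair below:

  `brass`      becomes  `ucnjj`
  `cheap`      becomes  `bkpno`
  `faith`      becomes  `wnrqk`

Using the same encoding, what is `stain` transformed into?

jqnra

b(1)→u(20) and r(17)→c(2) fit y≡7x+13 (mod 26); the inverse of 7 mod 26 is 15. Treating letters as 0–25, the rule is x ↦ 7x + 13 (mod 26).
Applying it to stain: s(18)→7·18+13≡9=j; t(19)→7·19+13≡16=q; a(0)→7·0+13≡13=n; i(8)→7·8+13≡17=r; n(13)→7·13+13≡0=a (all mod 26).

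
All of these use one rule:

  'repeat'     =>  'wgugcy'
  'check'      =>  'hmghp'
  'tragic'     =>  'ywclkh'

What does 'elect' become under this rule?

Two shifts are in play — +2 for a/e/i/o/u, +5 for every other letter.
For elect: e(vowel)+2=g, l(cons)+5=q, e(vowel)+2=g, c(cons)+5=h, t(cons)+5=y.

gqghy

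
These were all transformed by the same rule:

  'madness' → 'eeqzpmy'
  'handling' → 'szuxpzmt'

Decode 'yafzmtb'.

phantom

The output letters match the input read backwards, each shifted +12: madness reversed is ssendam. The word is reversed, then every letter is shifted forward by 12.
Decoding yafzmtb: shift back: y−12=m, a−12=o, f−12=t, z−12=n, m−12=a, t−12=h, b−12=p → motnahp; then reverse → phantom.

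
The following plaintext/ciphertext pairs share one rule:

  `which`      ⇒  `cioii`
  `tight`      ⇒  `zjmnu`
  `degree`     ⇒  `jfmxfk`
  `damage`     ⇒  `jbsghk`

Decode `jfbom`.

Shifts by position in which: pos 0: w→c (+6), pos 1: h→i (+1), pos 2: i→o (+6), pos 3: c→i (+6), pos 4: h→i (+1) — repeating every 3. It's a Vigenère-style cipher with numeric key [6,1,6]: position i shifts by key[i mod 3].
Decoding jfbom: j−6=d, f−1=e, b−6=v, o−6=i, m−1=l.

devil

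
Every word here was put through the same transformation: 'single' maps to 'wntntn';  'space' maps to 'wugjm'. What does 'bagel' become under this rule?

ffmlt

The shift increases by 1 at each position, starting from +4: 4, 5, 6, ….
For bagel: b+4=f, a+5=f, g+6=m, e+7=l, l+8=t.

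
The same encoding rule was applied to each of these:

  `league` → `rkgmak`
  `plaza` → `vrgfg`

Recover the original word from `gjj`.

Compare letters: l→r is +6, e→k is +6, a→g is +6 — a constant shift. It's a constant shift of +6 (ROT6).
Reversing it on gjj: g−6=a, j−6=d, j−6=d.

add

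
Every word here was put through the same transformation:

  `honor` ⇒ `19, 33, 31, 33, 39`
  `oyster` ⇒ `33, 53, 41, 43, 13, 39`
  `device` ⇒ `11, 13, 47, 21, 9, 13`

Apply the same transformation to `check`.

9, 19, 13, 9, 25

h(#8)→19 and o(#15)→33: differences scale by 2, so n = 2·pos + 3. Each letter becomes 2×(its alphabet position, a=1..z=26) + 3.
On check: c=3→9, h=8→19, e=5→13, c=3→9, k=11→25.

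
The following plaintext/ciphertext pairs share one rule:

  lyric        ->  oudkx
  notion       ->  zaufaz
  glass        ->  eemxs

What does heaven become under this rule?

zqhmqt

The output letters match the input read backwards, each shifted +12: lyric reversed is ciryl. The word is reversed, then every letter is shifted forward by 12.
Applying it to heaven: reverse → nevaeh; then shift: n+12=z, e+12=q, v+12=h, a+12=m, e+12=q, h+12=t.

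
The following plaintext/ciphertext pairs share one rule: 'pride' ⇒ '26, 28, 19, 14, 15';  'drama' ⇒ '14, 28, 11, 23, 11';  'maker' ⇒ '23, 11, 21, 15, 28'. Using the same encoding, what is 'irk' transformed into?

19, 28, 21

p is letter #16 and maps to 26: an offset of 10. The number is (letter's place in the alphabet, a=1) + 10.
Applying it to irk: i=9→19, r=18→28, k=11→21.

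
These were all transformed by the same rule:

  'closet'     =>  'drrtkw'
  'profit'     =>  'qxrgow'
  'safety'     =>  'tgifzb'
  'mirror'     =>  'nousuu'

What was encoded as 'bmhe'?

aged

Shifts by position in closet: pos 0: c→d (+1), pos 1: l→r (+6), pos 2: o→r (+3), pos 3: s→t (+1), pos 4: e→k (+6), pos 5: t→w (+3) — repeating every 3. A repeating key of period 3 is used — shifts +1, +6, +3 over and over.
Decoding bmhe: b−1=a, m−6=g, h−3=e, e−1=d.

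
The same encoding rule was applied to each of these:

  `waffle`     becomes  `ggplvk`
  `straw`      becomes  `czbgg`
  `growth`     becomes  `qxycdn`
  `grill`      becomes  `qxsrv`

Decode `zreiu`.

Shifts by position in waffle: pos 0: w→g (+10), pos 1: a→g (+6), pos 2: f→p (+10), pos 3: f→l (+6) — repeating every 2. The shifts repeat in a cycle of length 2: positions 0,1,… shift by +10, +6, then the pattern repeats.
Undoing it on zreiu: z−10=p, r−6=l, e−10=u, i−6=c, u−10=k.

pluck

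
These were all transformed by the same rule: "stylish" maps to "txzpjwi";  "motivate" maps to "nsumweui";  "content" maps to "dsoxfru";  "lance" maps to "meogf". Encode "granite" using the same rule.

hvbrjxf

Shifts by position in stylish: pos 0: s→t (+1), pos 1: t→x (+4), pos 2: y→z (+1), pos 3: l→p (+4) — repeating every 2. It's a Vigenère-style cipher with numeric key [1,4]: position i shifts by key[i mod 2].
On granite: g+1=h, r+4=v, a+1=b, n+4=r, i+1=j, t+4=x, e+1=f.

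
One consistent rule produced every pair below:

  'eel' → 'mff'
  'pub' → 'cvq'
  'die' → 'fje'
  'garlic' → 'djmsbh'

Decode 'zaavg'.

fuzzy

Two steps: reverse the string, then apply a Caesar shift of +1.
Undoing it on zaavg: shift back: z−1=y, a−1=z, a−1=z, v−1=u, g−1=f → yzzuf; then reverse → fuzzy.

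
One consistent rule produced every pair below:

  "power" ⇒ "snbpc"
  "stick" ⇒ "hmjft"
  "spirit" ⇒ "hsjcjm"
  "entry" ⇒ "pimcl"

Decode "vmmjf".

p(15)→s(18) and o(14)→n(13) fit y≡5x+21 (mod 26); the inverse of 5 mod 26 is 21. Each letter's alphabet position (a=0..z=25) is mapped through 5·x+21 mod 26 — an affine cipher.
Reversing it on vmmjf: v(21)→21·(21−21)≡0=a; m(12)→21·(12−21)≡19=t; m(12)→21·(12−21)≡19=t; j(9)→21·(9−21)≡8=i; f(5)→21·(5−21)≡2=c (all mod 26).

attic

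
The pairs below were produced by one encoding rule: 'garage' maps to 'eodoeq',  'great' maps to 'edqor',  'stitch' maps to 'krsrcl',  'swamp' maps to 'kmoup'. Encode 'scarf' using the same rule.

g(6)→e(4) and a(0)→o(14) fit y≡7x+14 (mod 26); the inverse of 7 mod 26 is 15. Treating letters as 0–25, the rule is x ↦ 7x + 14 (mod 26).
For scarf: s(18)→7·18+14≡10=k; c(2)→7·2+14≡2=c; a(0)→7·0+14≡14=o; r(17)→7·17+14≡3=d; f(5)→7·5+14≡23=x (all mod 26).

kcodx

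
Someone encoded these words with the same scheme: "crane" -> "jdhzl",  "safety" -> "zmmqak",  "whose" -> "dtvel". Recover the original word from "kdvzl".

drone

Shifts by position in crane: pos 0: c→j (+7), pos 1: r→d (+12), pos 2: a→h (+7), pos 3: n→z (+12) — repeating every 2. A repeating key of period 2 is used — shifts +7, +12 over and over.
Undoing it on kdvzl: k−7=d, d−12=r, v−7=o, z−12=n, l−7=e.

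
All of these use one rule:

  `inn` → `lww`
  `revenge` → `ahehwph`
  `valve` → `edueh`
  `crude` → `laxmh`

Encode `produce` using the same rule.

yarmxlh

Vowels shift forward by 3 and consonants shift forward by 9.
For produce: p(cons)+9=y, r(cons)+9=a, o(vowel)+3=r, d(cons)+9=m, u(vowel)+3=x, c(cons)+9=l, e(vowel)+3=h.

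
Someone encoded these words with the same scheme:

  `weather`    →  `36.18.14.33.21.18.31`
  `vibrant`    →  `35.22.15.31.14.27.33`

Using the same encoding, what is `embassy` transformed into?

w is letter #23 and maps to 36: an offset of 13. Letters become their 1-based position plus 13 (so a→14, b→15, …).
For embassy: e=5→18, m=13→26, b=2→15, a=1→14, s=19→32, s=19→32, y=25→38.

18.26.15.14.32.32.38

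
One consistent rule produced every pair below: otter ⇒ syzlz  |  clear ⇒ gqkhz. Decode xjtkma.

tender

In otter: o→s is +4, t→y is +5, t→z is +6, e→l is +7 — the shift increases by 1 each position. Each letter shifts forward by (position + 4), i.e. 4, 5, 6, … — the shift grows by one for each successive letter.
Decoding xjtkma: x−4=t, j−5=e, t−6=n, k−7=d, m−8=e, a−9=r.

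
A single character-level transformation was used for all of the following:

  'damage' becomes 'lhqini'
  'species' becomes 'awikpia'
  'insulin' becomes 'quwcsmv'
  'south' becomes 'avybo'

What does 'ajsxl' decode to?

Shifts by position in damage: pos 0: d→l (+8), pos 1: a→h (+7), pos 2: m→q (+4), pos 3: a→i (+8), pos 4: g→n (+7), pos 5: e→i (+4) — repeating every 3. It's a Vigenère-style cipher with numeric key [8,7,4]: position i shifts by key[i mod 3].
Reversing it on ajsxl: a−8=s, j−7=c, s−4=o, x−8=p, l−7=e.

scope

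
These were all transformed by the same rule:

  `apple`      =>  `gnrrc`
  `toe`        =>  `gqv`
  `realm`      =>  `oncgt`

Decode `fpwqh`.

found

Two steps: reverse the string, then apply a Caesar shift of +2.
Reversing it on fpwqh: shift back: f−2=d, p−2=n, w−2=u, q−2=o, h−2=f → dnuof; then reverse → found.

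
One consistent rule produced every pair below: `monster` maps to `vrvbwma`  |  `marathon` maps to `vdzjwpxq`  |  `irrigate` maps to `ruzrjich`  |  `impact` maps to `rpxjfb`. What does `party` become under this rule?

Shifts by position in monster: pos 0: m→v (+9), pos 1: o→r (+3), pos 2: n→v (+8), pos 3: s→b (+9), pos 4: t→w (+3), pos 5: e→m (+8) — repeating every 3. The shifts repeat in a cycle of length 3: positions 0,1,… shift by +9, +3, +8, then the pattern repeats.
On party: p+9=y, a+3=d, r+8=z, t+9=c, y+3=b.

ydzcb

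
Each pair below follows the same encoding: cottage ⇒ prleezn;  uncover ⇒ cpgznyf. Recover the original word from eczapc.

Two steps: reverse the string, then apply a Caesar shift of +11.
Reversing it on eczapc: shift back: e−11=t, c−11=r, z−11=o, a−11=p, p−11=e, c−11=r → troper; then reverse → report.

report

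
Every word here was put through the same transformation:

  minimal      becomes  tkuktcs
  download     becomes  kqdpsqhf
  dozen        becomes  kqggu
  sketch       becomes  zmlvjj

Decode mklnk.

field

Shifts by position in minimal: pos 0: m→t (+7), pos 1: i→k (+2), pos 2: n→u (+7), pos 3: i→k (+2) — repeating every 2. A repeating key of period 2 is used — shifts +7, +2 over and over.
Undoing it on mklnk: m−7=f, k−2=i, l−7=e, n−2=l, k−7=d.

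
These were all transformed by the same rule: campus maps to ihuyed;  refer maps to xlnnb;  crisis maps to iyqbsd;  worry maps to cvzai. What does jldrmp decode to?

In campus: c→i is +6, a→h is +7, m→u is +8, p→y is +9 — the shift increases by 1 each position. Letter i (0-indexed) is shifted by i+6, so successive shifts are 6, 7, 8, ….
Decoding jldrmp: j−6=d, l−7=e, d−8=v, r−9=i, m−10=c, p−11=e.

device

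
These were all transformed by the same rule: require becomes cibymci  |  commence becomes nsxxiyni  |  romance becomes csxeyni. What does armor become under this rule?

ecxsc

The shift depends on letter class: consonant r→c is +11, but vowel e→i is +4. Two shifts are in play — +4 for a/e/i/o/u, +11 for every other letter.
For armor: a(vowel)+4=e, r(cons)+11=c, m(cons)+11=x, o(vowel)+4=s, r(cons)+11=c.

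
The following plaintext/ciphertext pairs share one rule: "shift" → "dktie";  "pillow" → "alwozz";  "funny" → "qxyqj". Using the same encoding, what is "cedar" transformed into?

nhodc

Shifts by position in shift: pos 0: s→d (+11), pos 1: h→k (+3), pos 2: i→t (+11), pos 3: f→i (+3) — repeating every 2. A repeating key of period 2 is used — shifts +11, +3 over and over.
Applying it to cedar: c+11=n, e+3=h, d+11=o, a+3=d, r+11=c.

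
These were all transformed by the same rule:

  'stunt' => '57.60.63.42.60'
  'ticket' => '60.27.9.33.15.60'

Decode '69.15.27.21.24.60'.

s(#19)→57 and t(#20)→60: differences scale by 3, so n = 3·pos + 0. Each letter becomes 3×(its alphabet position, a=1..z=26).
Reversing it on 69.15.27.21.24.60: 69→(69−0)÷3=23=w, 15→(15−0)÷3=5=e, 27→(27−0)÷3=9=i, 21→(21−0)÷3=7=g, 24→(24−0)÷3=8=h, 60→(60−0)÷3=20=t.

weight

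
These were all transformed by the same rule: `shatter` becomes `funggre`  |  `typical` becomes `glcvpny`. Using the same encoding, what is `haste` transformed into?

unfgr

Every letter moves 13 places later in the alphabet, wrapping around z→a.
For haste: h+13=u, a+13=n, s+13=f, t+13=g, e+13=r.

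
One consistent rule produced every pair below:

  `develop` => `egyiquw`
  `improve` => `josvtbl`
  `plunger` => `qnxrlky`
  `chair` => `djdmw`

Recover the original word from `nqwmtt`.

motion

Letter i (0-indexed) is shifted by i+1, so successive shifts are 1, 2, 3, ….
Reversing it on nqwmtt: n−1=m, q−2=o, w−3=t, m−4=i, t−5=o, t−6=n.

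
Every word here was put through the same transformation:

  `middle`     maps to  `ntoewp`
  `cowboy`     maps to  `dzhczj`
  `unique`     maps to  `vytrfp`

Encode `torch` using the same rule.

uzcds

Shifts by position in middle: pos 0: m→n (+1), pos 1: i→t (+11), pos 2: d→o (+11), pos 3: d→e (+1), pos 4: l→w (+11), pos 5: e→p (+11) — repeating every 3. It's a Vigenère-style cipher with numeric key [1,11,11]: position i shifts by key[i mod 3].
For torch: t+1=u, o+11=z, r+11=c, c+1=d, h+11=s.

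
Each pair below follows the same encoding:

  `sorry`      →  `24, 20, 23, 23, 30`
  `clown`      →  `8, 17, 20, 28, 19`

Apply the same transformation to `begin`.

7, 10, 12, 14, 19

s is letter #19 and maps to 24: an offset of 5. Letters become their 1-based position plus 5 (so a→6, b→7, …).
For begin: b=2→7, e=5→10, g=7→12, i=9→14, n=14→19.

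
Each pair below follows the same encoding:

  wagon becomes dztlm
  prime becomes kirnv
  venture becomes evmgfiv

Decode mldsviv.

Each pair mirrors across the alphabet (w↔d, a↔z, g↔t): positions sum to 25. Each letter is replaced by its mirror in the alphabet: a↔z, b↔y, c↔x, and so on (the Atbash cipher).
Reversing it on mldsviv: m↔n, l↔o, d↔w, s↔h, v↔e, i↔r, v↔e.

nowhere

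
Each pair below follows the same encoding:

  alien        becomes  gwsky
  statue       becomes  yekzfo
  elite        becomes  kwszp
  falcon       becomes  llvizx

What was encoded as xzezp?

Shifts by position in alien: pos 0: a→g (+6), pos 1: l→w (+11), pos 2: i→s (+10), pos 3: e→k (+6), pos 4: n→y (+11) — repeating every 3. A repeating key of period 3 is used — shifts +6, +11, +10 over and over.
Undoing it on xzezp: x−6=r, z−11=o, e−10=u, z−6=t, p−11=e.

route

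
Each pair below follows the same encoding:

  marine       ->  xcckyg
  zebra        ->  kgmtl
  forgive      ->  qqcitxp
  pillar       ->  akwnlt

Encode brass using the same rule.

The shifts repeat in a cycle of length 2: positions 0,1,… shift by +11, +2, then the pattern repeats.
On brass: b+11=m, r+2=t, a+11=l, s+2=u, s+11=d.

mtlud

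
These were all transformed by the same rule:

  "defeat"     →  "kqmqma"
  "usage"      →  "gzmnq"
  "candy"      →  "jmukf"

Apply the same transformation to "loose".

saazq

The rule splits by letter class: vowels +12, consonants +7.
For loose: l(cons)+7=s, o(vowel)+12=a, o(vowel)+12=a, s(cons)+7=z, e(vowel)+12=q.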